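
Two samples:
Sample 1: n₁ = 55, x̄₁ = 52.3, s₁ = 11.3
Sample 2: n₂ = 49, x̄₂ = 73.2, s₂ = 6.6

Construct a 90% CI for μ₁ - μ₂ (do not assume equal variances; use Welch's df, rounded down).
(-23.88, -17.92)

Difference: x̄₁ - x̄₂ = -20.90
SE = √(s₁²/n₁ + s₂²/n₂) = √(11.3²/55 + 6.6²/49) = 1.7918
df = 88.65 → 88 (Welch–Satterthwaite, rounded down)
t* = 1.662

CI: -20.90 ± 1.662 · 1.7918 = -20.90 ± 2.98 = (-23.88, -17.92)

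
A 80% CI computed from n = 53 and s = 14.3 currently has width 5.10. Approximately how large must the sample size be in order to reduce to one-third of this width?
n ≈ 477

CI width ∝ 1/√n
To reduce width by factor 3, need √n to grow by 3 → need 3² = 9 times as many samples.

Current: n = 53, width = 5.10
New: n = 477, width ≈ 1.68

Width reduced by factor of 5.10/1.68 = 3.04.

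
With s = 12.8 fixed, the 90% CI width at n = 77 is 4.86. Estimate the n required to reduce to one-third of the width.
n ≈ 693

CI width ∝ 1/√n
To reduce width by factor 3, need √n to grow by 3 → need 3² = 9 times as many samples.

Current: n = 77, width = 4.86
New: n = 693, width ≈ 1.60

Width reduced by factor of 4.86/1.60 = 3.04.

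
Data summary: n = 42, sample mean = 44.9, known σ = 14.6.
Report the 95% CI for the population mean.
(40.48, 49.32)

z-interval (σ known):
z* = 1.960 for 95% confidence

Margin of error = z* · σ/√n = 1.960 · 14.6/√42 = 4.42

CI: (44.9 - 4.42, 44.9 + 4.42) = (40.48, 49.32)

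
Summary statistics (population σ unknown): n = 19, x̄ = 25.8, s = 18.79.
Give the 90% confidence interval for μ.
(18.33, 33.27)

t-interval (σ unknown):
df = n - 1 = 18
t* = 1.734 for 90% confidence

Margin of error = t* · s/√n = 1.734 · 18.79/√19 = 7.47

CI: (18.33, 33.27)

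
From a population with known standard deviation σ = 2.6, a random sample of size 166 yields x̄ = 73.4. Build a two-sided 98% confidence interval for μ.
(72.93, 73.87)

z-interval (σ known):
z* = 2.326 for 98% confidence

Margin of error = z* · σ/√n = 2.326 · 2.6/√166 = 0.47

CI: (73.4 - 0.47, 73.4 + 0.47) = (72.93, 73.87)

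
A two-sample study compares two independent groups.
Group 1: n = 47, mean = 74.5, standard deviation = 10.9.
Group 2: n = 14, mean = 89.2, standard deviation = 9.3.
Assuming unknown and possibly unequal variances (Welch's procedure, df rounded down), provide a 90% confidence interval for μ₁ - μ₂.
(-19.75, -9.65)

Difference: x̄₁ - x̄₂ = -14.70
SE = √(s₁²/n₁ + s₂²/n₂) = √(10.9²/47 + 9.3²/14) = 2.9505
df = 24.65 → 24 (Welch–Satterthwaite, rounded down)
t* = 1.711

CI: -14.70 ± 1.711 · 2.9505 = -14.70 ± 5.05 = (-19.75, -9.65)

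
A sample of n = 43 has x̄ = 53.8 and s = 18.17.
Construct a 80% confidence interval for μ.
(50.19, 57.41)

t-interval (σ unknown):
df = n - 1 = 42
t* = 1.302 for 80% confidence

Margin of error = t* · s/√n = 1.302 · 18.17/√43 = 3.61

CI: (50.19, 57.41)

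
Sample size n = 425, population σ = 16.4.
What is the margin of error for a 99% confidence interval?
Margin of error = 2.05

Margin of error = z* · σ/√n
= 2.576 · 16.4/√425
= 2.576 · 16.4/20.6155
= 2.05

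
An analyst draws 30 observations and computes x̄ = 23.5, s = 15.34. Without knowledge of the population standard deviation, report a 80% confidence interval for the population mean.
(19.83, 27.17)

t-interval (σ unknown):
df = n - 1 = 29
t* = 1.311 for 80% confidence

Margin of error = t* · s/√n = 1.311 · 15.34/√30 = 3.67

CI: (19.83, 27.17)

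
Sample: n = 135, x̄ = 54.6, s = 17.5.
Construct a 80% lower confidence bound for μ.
μ ≥ 53.33

Lower bound (one-sided):
t* = 0.844 (one-sided for 80%)
Lower bound = x̄ - t* · s/√n = 54.6 - 0.844 · 17.5/√135 = 53.33

We are 80% confident that μ ≥ 53.33.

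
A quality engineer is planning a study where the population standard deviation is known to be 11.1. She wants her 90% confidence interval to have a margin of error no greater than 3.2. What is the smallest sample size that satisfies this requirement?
n ≥ 33

For margin E ≤ 3.2:
n ≥ (z* · σ / E)²
n ≥ (1.645 · 11.1 / 3.2)²
n ≥ 32.56

Minimum n = 33 (rounding up)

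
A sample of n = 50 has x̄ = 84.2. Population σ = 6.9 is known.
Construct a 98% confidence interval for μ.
(81.93, 86.47)

z-interval (σ known):
z* = 2.326 for 98% confidence

Margin of error = z* · σ/√n = 2.326 · 6.9/√50 = 2.27

CI: (84.2 - 2.27, 84.2 + 2.27) = (81.93, 86.47)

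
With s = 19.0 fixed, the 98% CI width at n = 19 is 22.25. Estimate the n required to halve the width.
n ≈ 76

CI width ∝ 1/√n
To reduce width by factor 2, need √n to grow by 2 → need 2² = 4 times as many samples.

Current: n = 19, width = 22.25
New: n = 76, width ≈ 10.36

Width reduced by factor of 22.25/10.36 = 2.15.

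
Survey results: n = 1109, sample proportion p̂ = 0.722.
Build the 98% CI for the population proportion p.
(0.691, 0.753)

Proportion CI:
SE = √(p̂(1-p̂)/n) = √(0.722 · 0.278 / 1109) = 0.01345

z* = 2.326
Margin = z* · SE = 2.326 · 0.01345 = 0.0313

CI: 0.722 ± 0.0313 = (0.691, 0.753)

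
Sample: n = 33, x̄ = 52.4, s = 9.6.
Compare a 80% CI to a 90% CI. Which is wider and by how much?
90% CI is wider by 1.28

df = 32
80% CI: t* = 1.309, (50.21, 54.59), width = 2 · t* · s/√n = 4.38
90% CI: t* = 1.694, (49.57, 55.23), width = 2 · t* · s/√n = 5.66

The 90% CI is wider by 5.66 - 4.38 = 1.28.
Higher confidence requires a wider interval.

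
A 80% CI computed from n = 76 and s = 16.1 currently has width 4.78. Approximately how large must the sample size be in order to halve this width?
n ≈ 304

CI width ∝ 1/√n
To reduce width by factor 2, need √n to grow by 2 → need 2² = 4 times as many samples.

Current: n = 76, width = 4.78
New: n = 304, width ≈ 2.37

Width reduced by factor of 4.78/2.37 = 2.02.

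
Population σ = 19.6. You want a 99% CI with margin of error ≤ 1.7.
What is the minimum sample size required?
n ≥ 883

For margin E ≤ 1.7:
n ≥ (z* · σ / E)²
n ≥ (2.576 · 19.6 / 1.7)²
n ≥ 882.08

Minimum n = 883 (rounding up)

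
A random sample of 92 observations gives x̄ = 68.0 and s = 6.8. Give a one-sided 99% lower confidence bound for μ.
μ ≥ 66.32

Lower bound (one-sided):
t* = 2.368 (one-sided for 99%)
Lower bound = x̄ - t* · s/√n = 68.0 - 2.368 · 6.8/√92 = 66.32

We are 99% confident that μ ≥ 66.32.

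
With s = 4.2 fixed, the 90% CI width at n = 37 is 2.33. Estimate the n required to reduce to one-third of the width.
n ≈ 333

CI width ∝ 1/√n
To reduce width by factor 3, need √n to grow by 3 → need 3² = 9 times as many samples.

Current: n = 37, width = 2.33
New: n = 333, width ≈ 0.76

Width reduced by factor of 2.33/0.76 = 3.07.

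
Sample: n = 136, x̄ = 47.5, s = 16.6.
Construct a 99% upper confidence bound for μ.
μ ≤ 50.85

Upper bound (one-sided):
t* = 2.354 (one-sided for 99%)
Upper bound = x̄ + t* · s/√n = 47.5 + 2.354 · 16.6/√136 = 50.85

We are 99% confident that μ ≤ 50.85.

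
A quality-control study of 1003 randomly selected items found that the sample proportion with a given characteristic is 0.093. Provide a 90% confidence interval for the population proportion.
(0.078, 0.108)

Proportion CI:
SE = √(p̂(1-p̂)/n) = √(0.093 · 0.907 / 1003) = 0.00917

z* = 1.645
Margin = z* · SE = 1.645 · 0.00917 = 0.0151

CI: 0.093 ± 0.0151 = (0.078, 0.108)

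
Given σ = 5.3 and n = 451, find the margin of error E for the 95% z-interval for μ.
Margin of error = 0.49

Margin of error = z* · σ/√n
= 1.960 · 5.3/√451
= 1.960 · 5.3/21.2368
= 0.49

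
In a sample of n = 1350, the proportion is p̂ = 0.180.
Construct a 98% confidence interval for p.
(0.156, 0.204)

Proportion CI:
SE = √(p̂(1-p̂)/n) = √(0.180 · 0.820 / 1350) = 0.01046

z* = 2.326
Margin = z* · SE = 2.326 · 0.01046 = 0.0243

CI: 0.180 ± 0.0243 = (0.156, 0.204)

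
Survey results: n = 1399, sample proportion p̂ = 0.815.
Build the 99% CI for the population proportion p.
(0.788, 0.842)

Proportion CI:
SE = √(p̂(1-p̂)/n) = √(0.815 · 0.185 / 1399) = 0.01038

z* = 2.576
Margin = z* · SE = 2.576 · 0.01038 = 0.0267

CI: 0.815 ± 0.0267 = (0.788, 0.842)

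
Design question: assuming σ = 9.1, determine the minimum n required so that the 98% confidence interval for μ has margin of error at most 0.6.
n ≥ 1245

For margin E ≤ 0.6:
n ≥ (z* · σ / E)²
n ≥ (2.326 · 9.1 / 0.6)²
n ≥ 1244.51

Minimum n = 1245 (rounding up)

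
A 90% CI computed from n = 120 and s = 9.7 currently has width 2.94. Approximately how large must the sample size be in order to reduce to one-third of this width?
n ≈ 1080

CI width ∝ 1/√n
To reduce width by factor 3, need √n to grow by 3 → need 3² = 9 times as many samples.

Current: n = 120, width = 2.94
New: n = 1080, width ≈ 0.97

Width reduced by factor of 2.94/0.97 = 3.03.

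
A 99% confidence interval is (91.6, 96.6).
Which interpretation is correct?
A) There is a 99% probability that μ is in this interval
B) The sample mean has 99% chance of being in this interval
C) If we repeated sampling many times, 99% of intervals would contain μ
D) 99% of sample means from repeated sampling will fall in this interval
C

A) Wrong — μ is fixed; the randomness lives in the interval, not in μ.
B) Wrong — x̄ is observed and sits in the interval by construction.
C) Correct — this is the frequentist long-run coverage interpretation.
D) Wrong — coverage applies to intervals containing μ, not to future x̄ values.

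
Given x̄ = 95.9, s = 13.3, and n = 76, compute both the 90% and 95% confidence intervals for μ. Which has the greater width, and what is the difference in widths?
95% CI is wider by 1.00

df = 75
90% CI: t* = 1.665, (93.36, 98.44), width = 2 · t* · s/√n = 5.08
95% CI: t* = 1.992, (92.86, 98.94), width = 2 · t* · s/√n = 6.08

The 95% CI is wider by 6.08 - 5.08 = 1.00.
Higher confidence requires a wider interval.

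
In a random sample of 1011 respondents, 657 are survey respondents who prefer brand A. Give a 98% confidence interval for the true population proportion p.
(0.615, 0.685)

Proportion CI:
p̂ = 657/1011 = 0.64985
SE = √(p̂(1-p̂)/n) = √(0.64985 · 0.35015 / 1011) = 0.01500

z* = 2.326
Margin = z* · SE = 2.326 · 0.01500 = 0.0349

CI: 0.64985 ± 0.0349 = (0.615, 0.685)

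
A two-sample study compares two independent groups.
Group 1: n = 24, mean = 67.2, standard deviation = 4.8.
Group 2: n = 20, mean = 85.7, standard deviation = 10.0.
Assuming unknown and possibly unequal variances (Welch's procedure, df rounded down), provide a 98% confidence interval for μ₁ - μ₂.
(-24.55, -12.45)

Difference: x̄₁ - x̄₂ = -18.50
SE = √(s₁²/n₁ + s₂²/n₂) = √(4.8²/24 + 10.0²/20) = 2.4413
df = 26.20 → 26 (Welch–Satterthwaite, rounded down)
t* = 2.479

CI: -18.50 ± 2.479 · 2.4413 = -18.50 ± 6.05 = (-24.55, -12.45)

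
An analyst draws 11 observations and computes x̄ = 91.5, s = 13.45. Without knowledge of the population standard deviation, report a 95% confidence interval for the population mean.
(82.46, 100.54)

t-interval (σ unknown):
df = n - 1 = 10
t* = 2.228 for 95% confidence

Margin of error = t* · s/√n = 2.228 · 13.45/√11 = 9.04

CI: (82.46, 100.54)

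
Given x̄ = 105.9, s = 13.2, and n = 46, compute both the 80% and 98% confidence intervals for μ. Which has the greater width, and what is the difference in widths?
98% CI is wider by 4.33

df = 45
80% CI: t* = 1.301, (103.37, 108.43), width = 2 · t* · s/√n = 5.06
98% CI: t* = 2.412, (101.21, 110.59), width = 2 · t* · s/√n = 9.39

The 98% CI is wider by 9.39 - 5.06 = 4.33.
Higher confidence requires a wider interval.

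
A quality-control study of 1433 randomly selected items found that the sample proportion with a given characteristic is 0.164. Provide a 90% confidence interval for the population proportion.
(0.148, 0.180)

Proportion CI:
SE = √(p̂(1-p̂)/n) = √(0.164 · 0.836 / 1433) = 0.00978

z* = 1.645
Margin = z* · SE = 1.645 · 0.00978 = 0.0161

CI: 0.164 ± 0.0161 = (0.148, 0.180)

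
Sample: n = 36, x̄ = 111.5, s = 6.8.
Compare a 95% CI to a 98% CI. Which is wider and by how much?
98% CI is wider by 0.93

df = 35
95% CI: t* = 2.030, (109.20, 113.80), width = 2 · t* · s/√n = 4.60
98% CI: t* = 2.438, (108.74, 114.26), width = 2 · t* · s/√n = 5.53

The 98% CI is wider by 5.53 - 4.60 = 0.93.
Higher confidence requires a wider interval.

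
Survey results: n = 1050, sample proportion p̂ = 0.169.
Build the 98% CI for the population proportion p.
(0.142, 0.196)

Proportion CI:
SE = √(p̂(1-p̂)/n) = √(0.169 · 0.831 / 1050) = 0.01157

z* = 2.326
Margin = z* · SE = 2.326 · 0.01157 = 0.0269

CI: 0.169 ± 0.0269 = (0.142, 0.196)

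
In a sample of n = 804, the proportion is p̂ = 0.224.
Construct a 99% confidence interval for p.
(0.186, 0.262)

Proportion CI:
SE = √(p̂(1-p̂)/n) = √(0.224 · 0.776 / 804) = 0.01470

z* = 2.576
Margin = z* · SE = 2.576 · 0.01470 = 0.0379

CI: 0.224 ± 0.0379 = (0.186, 0.262)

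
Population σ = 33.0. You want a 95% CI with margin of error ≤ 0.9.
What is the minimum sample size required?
n ≥ 5165

For margin E ≤ 0.9:
n ≥ (z* · σ / E)²
n ≥ (1.960 · 33.0 / 0.9)²
n ≥ 5164.82

Minimum n = 5165 (rounding up)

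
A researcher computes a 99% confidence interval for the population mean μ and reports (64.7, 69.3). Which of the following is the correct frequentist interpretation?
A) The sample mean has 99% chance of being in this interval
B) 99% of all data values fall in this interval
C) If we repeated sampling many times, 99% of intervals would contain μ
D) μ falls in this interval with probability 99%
C

A) Wrong — x̄ is observed and sits in the interval by construction.
B) Wrong — a CI is about the parameter μ, not individual data values.
C) Correct — this is the frequentist long-run coverage interpretation.
D) Wrong — μ is fixed; the randomness lives in the interval, not in μ.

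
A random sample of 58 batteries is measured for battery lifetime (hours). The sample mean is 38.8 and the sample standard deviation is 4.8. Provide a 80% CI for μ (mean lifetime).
(37.98, 39.62)

t-interval (σ unknown):
df = n - 1 = 57
t* = 1.297 for 80% confidence

Margin of error = t* · s/√n = 1.297 · 4.8/√58 = 0.82

CI: (37.98, 39.62)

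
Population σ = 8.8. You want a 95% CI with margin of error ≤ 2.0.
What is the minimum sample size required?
n ≥ 75

For margin E ≤ 2.0:
n ≥ (z* · σ / E)²
n ≥ (1.960 · 8.8 / 2.0)²
n ≥ 74.37

Minimum n = 75 (rounding up)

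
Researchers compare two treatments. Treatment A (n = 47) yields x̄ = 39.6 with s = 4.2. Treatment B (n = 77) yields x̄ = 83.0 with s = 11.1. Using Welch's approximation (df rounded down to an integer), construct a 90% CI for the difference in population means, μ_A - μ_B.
(-45.73, -41.07)

Difference: x̄₁ - x̄₂ = -43.40
SE = √(s₁²/n₁ + s₂²/n₂) = √(4.2²/47 + 11.1²/77) = 1.4055
df = 106.18 → 106 (Welch–Satterthwaite, rounded down)
t* = 1.659

CI: -43.40 ± 1.659 · 1.4055 = -43.40 ± 2.33 = (-45.73, -41.07)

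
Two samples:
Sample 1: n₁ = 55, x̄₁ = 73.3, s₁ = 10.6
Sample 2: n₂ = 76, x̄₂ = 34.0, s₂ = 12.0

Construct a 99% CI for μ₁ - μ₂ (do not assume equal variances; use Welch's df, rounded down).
(34.11, 44.49)

Difference: x̄₁ - x̄₂ = 39.30
SE = √(s₁²/n₁ + s₂²/n₂) = √(10.6²/55 + 12.0²/76) = 1.9844
df = 123.89 → 123 (Welch–Satterthwaite, rounded down)
t* = 2.616

CI: 39.30 ± 2.616 · 1.9844 = 39.30 ± 5.19 = (34.11, 44.49)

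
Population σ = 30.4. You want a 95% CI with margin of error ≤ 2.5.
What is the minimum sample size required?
n ≥ 569

For margin E ≤ 2.5:
n ≥ (z* · σ / E)²
n ≥ (1.960 · 30.4 / 2.5)²
n ≥ 568.04

Minimum n = 569 (rounding up)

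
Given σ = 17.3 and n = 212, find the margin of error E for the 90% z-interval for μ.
Margin of error = 1.95

Margin of error = z* · σ/√n
= 1.645 · 17.3/√212
= 1.645 · 17.3/14.5602
= 1.95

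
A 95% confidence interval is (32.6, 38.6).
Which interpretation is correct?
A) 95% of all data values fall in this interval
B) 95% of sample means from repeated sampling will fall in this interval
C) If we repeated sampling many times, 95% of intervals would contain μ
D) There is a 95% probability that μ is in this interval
C

A) Wrong — a CI is about the parameter μ, not individual data values.
B) Wrong — coverage applies to intervals containing μ, not to future x̄ values.
C) Correct — this is the frequentist long-run coverage interpretation.
D) Wrong — μ is fixed; the randomness lives in the interval, not in μ.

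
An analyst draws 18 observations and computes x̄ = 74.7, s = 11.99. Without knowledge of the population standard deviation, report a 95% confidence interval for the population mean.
(68.74, 80.66)

t-interval (σ unknown):
df = n - 1 = 17
t* = 2.110 for 95% confidence

Margin of error = t* · s/√n = 2.110 · 11.99/√18 = 5.96

CI: (68.74, 80.66)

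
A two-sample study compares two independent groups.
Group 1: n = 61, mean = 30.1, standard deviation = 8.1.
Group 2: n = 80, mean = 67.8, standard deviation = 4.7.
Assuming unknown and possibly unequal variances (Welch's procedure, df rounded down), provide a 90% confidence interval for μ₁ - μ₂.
(-39.63, -35.77)

Difference: x̄₁ - x̄₂ = -37.70
SE = √(s₁²/n₁ + s₂²/n₂) = √(8.1²/61 + 4.7²/80) = 1.1626
df = 90.24 → 90 (Welch–Satterthwaite, rounded down)
t* = 1.662

CI: -37.70 ± 1.662 · 1.1626 = -37.70 ± 1.93 = (-39.63, -35.77)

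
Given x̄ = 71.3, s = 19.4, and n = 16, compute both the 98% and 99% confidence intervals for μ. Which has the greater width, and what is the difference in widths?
99% CI is wider by 3.35

df = 15
98% CI: t* = 2.602, (58.68, 83.92), width = 2 · t* · s/√n = 25.24
99% CI: t* = 2.947, (57.01, 85.59), width = 2 · t* · s/√n = 28.59

The 99% CI is wider by 28.59 - 25.24 = 3.35.
Higher confidence requires a wider interval.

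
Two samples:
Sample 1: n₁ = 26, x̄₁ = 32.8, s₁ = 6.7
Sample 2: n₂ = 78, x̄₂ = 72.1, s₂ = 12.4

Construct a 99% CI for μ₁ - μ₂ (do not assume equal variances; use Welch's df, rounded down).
(-44.37, -34.23)

Difference: x̄₁ - x̄₂ = -39.30
SE = √(s₁²/n₁ + s₂²/n₂) = √(6.7²/26 + 12.4²/78) = 1.9230
df = 80.57 → 80 (Welch–Satterthwaite, rounded down)
t* = 2.639

CI: -39.30 ± 2.639 · 1.9230 = -39.30 ± 5.07 = (-44.37, -34.23)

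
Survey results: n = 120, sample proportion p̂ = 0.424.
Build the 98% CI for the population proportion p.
(0.319, 0.529)

Proportion CI:
SE = √(p̂(1-p̂)/n) = √(0.424 · 0.576 / 120) = 0.04511

z* = 2.326
Margin = z* · SE = 2.326 · 0.04511 = 0.1049

CI: 0.424 ± 0.1049 = (0.319, 0.529)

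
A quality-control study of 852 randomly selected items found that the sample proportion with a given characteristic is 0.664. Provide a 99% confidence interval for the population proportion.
(0.622, 0.706)

Proportion CI:
SE = √(p̂(1-p̂)/n) = √(0.664 · 0.336 / 852) = 0.01618

z* = 2.576
Margin = z* · SE = 2.576 · 0.01618 = 0.0417

CI: 0.664 ± 0.0417 = (0.622, 0.706)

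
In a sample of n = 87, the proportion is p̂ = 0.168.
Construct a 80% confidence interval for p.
(0.117, 0.219)

Proportion CI:
SE = √(p̂(1-p̂)/n) = √(0.168 · 0.832 / 87) = 0.04008

z* = 1.282
Margin = z* · SE = 1.282 · 0.04008 = 0.0514

CI: 0.168 ± 0.0514 = (0.117, 0.219)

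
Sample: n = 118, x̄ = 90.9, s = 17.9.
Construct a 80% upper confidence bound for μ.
μ ≤ 92.29

Upper bound (one-sided):
t* = 0.845 (one-sided for 80%)
Upper bound = x̄ + t* · s/√n = 90.9 + 0.845 · 17.9/√118 = 92.29

We are 80% confident that μ ≤ 92.29.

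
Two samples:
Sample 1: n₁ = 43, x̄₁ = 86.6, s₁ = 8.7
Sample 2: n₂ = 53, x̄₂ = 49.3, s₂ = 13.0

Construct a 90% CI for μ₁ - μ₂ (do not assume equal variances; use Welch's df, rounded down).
(33.60, 41.00)

Difference: x̄₁ - x̄₂ = 37.30
SE = √(s₁²/n₁ + s₂²/n₂) = √(8.7²/43 + 13.0²/53) = 2.2246
df = 90.94 → 90 (Welch–Satterthwaite, rounded down)
t* = 1.662

CI: 37.30 ± 1.662 · 2.2246 = 37.30 ± 3.70 = (33.60, 41.00)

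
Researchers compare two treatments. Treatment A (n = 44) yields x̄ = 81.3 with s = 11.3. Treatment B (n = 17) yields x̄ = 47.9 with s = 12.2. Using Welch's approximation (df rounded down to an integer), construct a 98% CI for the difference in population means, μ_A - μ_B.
(24.96, 41.84)

Difference: x̄₁ - x̄₂ = 33.40
SE = √(s₁²/n₁ + s₂²/n₂) = √(11.3²/44 + 12.2²/17) = 3.4143
df = 27.25 → 27 (Welch–Satterthwaite, rounded down)
t* = 2.473

CI: 33.40 ± 2.473 · 3.4143 = 33.40 ± 8.44 = (24.96, 41.84)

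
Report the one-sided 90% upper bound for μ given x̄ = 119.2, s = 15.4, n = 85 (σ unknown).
μ ≤ 121.36

Upper bound (one-sided):
t* = 1.292 (one-sided for 90%)
Upper bound = x̄ + t* · s/√n = 119.2 + 1.292 · 15.4/√85 = 121.36

We are 90% confident that μ ≤ 121.36.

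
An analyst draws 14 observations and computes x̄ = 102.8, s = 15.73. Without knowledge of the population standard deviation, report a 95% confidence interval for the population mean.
(93.72, 111.88)

t-interval (σ unknown):
df = n - 1 = 13
t* = 2.160 for 95% confidence

Margin of error = t* · s/√n = 2.160 · 15.73/√14 = 9.08

CI: (93.72, 111.88)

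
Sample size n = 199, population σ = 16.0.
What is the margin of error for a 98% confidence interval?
Margin of error = 2.64

Margin of error = z* · σ/√n
= 2.326 · 16.0/√199
= 2.326 · 16.0/14.1067
= 2.64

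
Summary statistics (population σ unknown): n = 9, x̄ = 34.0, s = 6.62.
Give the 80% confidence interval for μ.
(30.92, 37.08)

t-interval (σ unknown):
df = n - 1 = 8
t* = 1.397 for 80% confidence

Margin of error = t* · s/√n = 1.397 · 6.62/√9 = 3.08

CI: (30.92, 37.08)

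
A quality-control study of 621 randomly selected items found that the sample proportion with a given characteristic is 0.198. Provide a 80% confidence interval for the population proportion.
(0.177, 0.219)

Proportion CI:
SE = √(p̂(1-p̂)/n) = √(0.198 · 0.802 / 621) = 0.01599

z* = 1.282
Margin = z* · SE = 1.282 · 0.01599 = 0.0205

CI: 0.198 ± 0.0205 = (0.177, 0.219)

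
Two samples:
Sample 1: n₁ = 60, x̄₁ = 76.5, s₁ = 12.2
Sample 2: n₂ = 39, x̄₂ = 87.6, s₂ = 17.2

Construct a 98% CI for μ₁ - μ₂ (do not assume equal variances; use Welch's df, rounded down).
(-18.68, -3.52)

Difference: x̄₁ - x̄₂ = -11.10
SE = √(s₁²/n₁ + s₂²/n₂) = √(12.2²/60 + 17.2²/39) = 3.1727
df = 62.61 → 62 (Welch–Satterthwaite, rounded down)
t* = 2.388

CI: -11.10 ± 2.388 · 3.1727 = -11.10 ± 7.58 = (-18.68, -3.52)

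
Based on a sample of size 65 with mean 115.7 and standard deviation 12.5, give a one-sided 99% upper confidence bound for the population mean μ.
μ ≤ 119.40

Upper bound (one-sided):
t* = 2.386 (one-sided for 99%)
Upper bound = x̄ + t* · s/√n = 115.7 + 2.386 · 12.5/√65 = 119.40

We are 99% confident that μ ≤ 119.40.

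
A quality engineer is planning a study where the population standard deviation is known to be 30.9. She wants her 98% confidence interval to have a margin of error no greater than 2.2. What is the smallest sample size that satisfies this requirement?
n ≥ 1068

For margin E ≤ 2.2:
n ≥ (z* · σ / E)²
n ≥ (2.326 · 30.9 / 2.2)²
n ≥ 1067.31

Minimum n = 1068 (rounding up)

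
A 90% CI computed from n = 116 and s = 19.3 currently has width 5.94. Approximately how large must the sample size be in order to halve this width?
n ≈ 464

CI width ∝ 1/√n
To reduce width by factor 2, need √n to grow by 2 → need 2² = 4 times as many samples.

Current: n = 116, width = 5.94
New: n = 464, width ≈ 2.95

Width reduced by factor of 5.94/2.95 = 2.01.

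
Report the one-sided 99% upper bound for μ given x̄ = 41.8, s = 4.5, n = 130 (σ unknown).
μ ≤ 42.73

Upper bound (one-sided):
t* = 2.356 (one-sided for 99%)
Upper bound = x̄ + t* · s/√n = 41.8 + 2.356 · 4.5/√130 = 42.73

We are 99% confident that μ ≤ 42.73.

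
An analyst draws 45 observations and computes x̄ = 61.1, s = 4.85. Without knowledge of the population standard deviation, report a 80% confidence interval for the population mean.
(60.16, 62.04)

t-interval (σ unknown):
df = n - 1 = 44
t* = 1.301 for 80% confidence

Margin of error = t* · s/√n = 1.301 · 4.85/√45 = 0.94

CI: (60.16, 62.04)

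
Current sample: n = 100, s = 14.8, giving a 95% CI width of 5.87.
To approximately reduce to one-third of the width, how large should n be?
n ≈ 900

CI width ∝ 1/√n
To reduce width by factor 3, need √n to grow by 3 → need 3² = 9 times as many samples.

Current: n = 100, width = 5.87
New: n = 900, width ≈ 1.94

Width reduced by factor of 5.87/1.94 = 3.03.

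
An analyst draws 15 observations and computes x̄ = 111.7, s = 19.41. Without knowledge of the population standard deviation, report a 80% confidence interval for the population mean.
(104.96, 118.44)

t-interval (σ unknown):
df = n - 1 = 14
t* = 1.345 for 80% confidence

Margin of error = t* · s/√n = 1.345 · 19.41/√15 = 6.74

CI: (104.96, 118.44)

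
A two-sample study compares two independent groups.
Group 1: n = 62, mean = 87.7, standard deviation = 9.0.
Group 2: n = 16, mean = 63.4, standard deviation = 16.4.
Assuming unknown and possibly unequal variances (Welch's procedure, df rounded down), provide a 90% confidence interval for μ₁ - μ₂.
(16.89, 31.71)

Difference: x̄₁ - x̄₂ = 24.30
SE = √(s₁²/n₁ + s₂²/n₂) = √(9.0²/62 + 16.4²/16) = 4.2563
df = 17.40 → 17 (Welch–Satterthwaite, rounded down)
t* = 1.740

CI: 24.30 ± 1.740 · 4.2563 = 24.30 ± 7.41 = (16.89, 31.71)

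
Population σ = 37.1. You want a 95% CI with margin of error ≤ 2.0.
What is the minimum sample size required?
n ≥ 1322

For margin E ≤ 2.0:
n ≥ (z* · σ / E)²
n ≥ (1.960 · 37.1 / 2.0)²
n ≥ 1321.90

Minimum n = 1322 (rounding up)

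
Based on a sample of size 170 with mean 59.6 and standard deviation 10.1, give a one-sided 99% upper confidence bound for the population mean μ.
μ ≤ 61.42

Upper bound (one-sided):
t* = 2.349 (one-sided for 99%)
Upper bound = x̄ + t* · s/√n = 59.6 + 2.349 · 10.1/√170 = 61.42

We are 99% confident that μ ≤ 61.42.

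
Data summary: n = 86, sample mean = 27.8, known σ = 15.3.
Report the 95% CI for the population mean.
(24.57, 31.03)

z-interval (σ known):
z* = 1.960 for 95% confidence

Margin of error = z* · σ/√n = 1.960 · 15.3/√86 = 3.23

CI: (27.8 - 3.23, 27.8 + 3.23) = (24.57, 31.03)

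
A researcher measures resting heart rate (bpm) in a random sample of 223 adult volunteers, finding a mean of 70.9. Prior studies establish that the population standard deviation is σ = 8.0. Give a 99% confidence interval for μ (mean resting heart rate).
(69.52, 72.28)

z-interval (σ known):
z* = 2.576 for 99% confidence

Margin of error = z* · σ/√n = 2.576 · 8.0/√223 = 1.38

CI: (70.9 - 1.38, 70.9 + 1.38) = (69.52, 72.28)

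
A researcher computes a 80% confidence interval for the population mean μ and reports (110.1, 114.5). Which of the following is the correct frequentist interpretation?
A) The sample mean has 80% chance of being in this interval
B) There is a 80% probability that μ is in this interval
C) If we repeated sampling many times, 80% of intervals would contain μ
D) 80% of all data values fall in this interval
C

A) Wrong — x̄ is observed and sits in the interval by construction.
B) Wrong — μ is fixed; the randomness lives in the interval, not in μ.
C) Correct — this is the frequentist long-run coverage interpretation.
D) Wrong — a CI is about the parameter μ, not individual data values.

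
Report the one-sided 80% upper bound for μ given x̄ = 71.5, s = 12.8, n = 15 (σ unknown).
μ ≤ 74.37

Upper bound (one-sided):
t* = 0.868 (one-sided for 80%)
Upper bound = x̄ + t* · s/√n = 71.5 + 0.868 · 12.8/√15 = 74.37

We are 80% confident that μ ≤ 74.37.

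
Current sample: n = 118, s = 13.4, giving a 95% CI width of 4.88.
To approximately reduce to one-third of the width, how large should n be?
n ≈ 1062

CI width ∝ 1/√n
To reduce width by factor 3, need √n to grow by 3 → need 3² = 9 times as many samples.

Current: n = 118, width = 4.88
New: n = 1062, width ≈ 1.61

Width reduced by factor of 4.88/1.61 = 3.03.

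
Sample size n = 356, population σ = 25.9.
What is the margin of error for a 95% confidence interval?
Margin of error = 2.69

Margin of error = z* · σ/√n
= 1.960 · 25.9/√356
= 1.960 · 25.9/18.8680
= 2.69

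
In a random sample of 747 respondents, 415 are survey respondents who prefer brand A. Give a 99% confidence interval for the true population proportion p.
(0.509, 0.602)

Proportion CI:
p̂ = 415/747 = 0.55556
SE = √(p̂(1-p̂)/n) = √(0.55556 · 0.44444 / 747) = 0.01818

z* = 2.576
Margin = z* · SE = 2.576 · 0.01818 = 0.0468

CI: 0.55556 ± 0.0468 = (0.509, 0.602)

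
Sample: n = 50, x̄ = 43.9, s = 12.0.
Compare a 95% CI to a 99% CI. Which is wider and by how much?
99% CI is wider by 2.28

df = 49
95% CI: t* = 2.010, (40.49, 47.31), width = 2 · t* · s/√n = 6.82
99% CI: t* = 2.680, (39.35, 48.45), width = 2 · t* · s/√n = 9.10

The 99% CI is wider by 9.10 - 6.82 = 2.28.
Higher confidence requires a wider interval.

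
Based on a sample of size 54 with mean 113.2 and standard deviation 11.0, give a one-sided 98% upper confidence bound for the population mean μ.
μ ≤ 116.35

Upper bound (one-sided):
t* = 2.106 (one-sided for 98%)
Upper bound = x̄ + t* · s/√n = 113.2 + 2.106 · 11.0/√54 = 116.35

We are 98% confident that μ ≤ 116.35.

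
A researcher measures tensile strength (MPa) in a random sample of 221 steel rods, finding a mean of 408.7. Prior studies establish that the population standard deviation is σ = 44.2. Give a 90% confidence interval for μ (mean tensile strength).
(403.81, 413.59)

z-interval (σ known):
z* = 1.645 for 90% confidence

Margin of error = z* · σ/√n = 1.645 · 44.2/√221 = 4.89

CI: (408.7 - 4.89, 408.7 + 4.89) = (403.81, 413.59)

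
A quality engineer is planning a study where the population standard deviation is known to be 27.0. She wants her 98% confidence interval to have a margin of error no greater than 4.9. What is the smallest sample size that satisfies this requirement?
n ≥ 165

For margin E ≤ 4.9:
n ≥ (z* · σ / E)²
n ≥ (2.326 · 27.0 / 4.9)²
n ≥ 164.27

Minimum n = 165 (rounding up)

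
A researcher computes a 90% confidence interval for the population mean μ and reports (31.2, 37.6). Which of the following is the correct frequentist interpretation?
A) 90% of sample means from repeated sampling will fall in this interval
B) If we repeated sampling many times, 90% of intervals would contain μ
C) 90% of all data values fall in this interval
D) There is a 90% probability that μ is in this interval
B

A) Wrong — coverage applies to intervals containing μ, not to future x̄ values.
B) Correct — this is the frequentist long-run coverage interpretation.
C) Wrong — a CI is about the parameter μ, not individual data values.
D) Wrong — μ is fixed; the randomness lives in the interval, not in μ.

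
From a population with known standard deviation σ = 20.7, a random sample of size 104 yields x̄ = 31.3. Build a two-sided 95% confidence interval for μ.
(27.32, 35.28)

z-interval (σ known):
z* = 1.960 for 95% confidence

Margin of error = z* · σ/√n = 1.960 · 20.7/√104 = 3.98

CI: (31.3 - 3.98, 31.3 + 3.98) = (27.32, 35.28)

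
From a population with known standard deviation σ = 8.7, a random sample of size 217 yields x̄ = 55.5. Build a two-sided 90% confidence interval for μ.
(54.53, 56.47)

z-interval (σ known):
z* = 1.645 for 90% confidence

Margin of error = z* · σ/√n = 1.645 · 8.7/√217 = 0.97

CI: (55.5 - 0.97, 55.5 + 0.97) = (54.53, 56.47)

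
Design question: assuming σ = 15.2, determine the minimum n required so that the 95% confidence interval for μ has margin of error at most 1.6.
n ≥ 347

For margin E ≤ 1.6:
n ≥ (z* · σ / E)²
n ≥ (1.960 · 15.2 / 1.6)²
n ≥ 346.70

Minimum n = 347 (rounding up)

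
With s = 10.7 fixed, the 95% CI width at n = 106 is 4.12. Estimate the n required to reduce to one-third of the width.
n ≈ 954

CI width ∝ 1/√n
To reduce width by factor 3, need √n to grow by 3 → need 3² = 9 times as many samples.

Current: n = 106, width = 4.12
New: n = 954, width ≈ 1.36

Width reduced by factor of 4.12/1.36 = 3.03.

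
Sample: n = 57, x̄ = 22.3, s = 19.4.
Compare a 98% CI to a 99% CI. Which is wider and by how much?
99% CI is wider by 1.40

df = 56
98% CI: t* = 2.395, (16.15, 28.45), width = 2 · t* · s/√n = 12.31
99% CI: t* = 2.667, (15.45, 29.15), width = 2 · t* · s/√n = 13.71

The 99% CI is wider by 13.71 - 12.31 = 1.40.
Higher confidence requires a wider interval.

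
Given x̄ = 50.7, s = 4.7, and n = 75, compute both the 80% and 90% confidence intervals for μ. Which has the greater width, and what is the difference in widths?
90% CI is wider by 0.41

df = 74
80% CI: t* = 1.293, (50.00, 51.40), width = 2 · t* · s/√n = 1.40
90% CI: t* = 1.666, (49.80, 51.60), width = 2 · t* · s/√n = 1.81

The 90% CI is wider by 1.81 - 1.40 = 0.41.
Higher confidence requires a wider interval.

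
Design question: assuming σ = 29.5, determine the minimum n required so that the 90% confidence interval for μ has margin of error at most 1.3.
n ≥ 1394

For margin E ≤ 1.3:
n ≥ (z* · σ / E)²
n ≥ (1.645 · 29.5 / 1.3)²
n ≥ 1393.44

Minimum n = 1394 (rounding up)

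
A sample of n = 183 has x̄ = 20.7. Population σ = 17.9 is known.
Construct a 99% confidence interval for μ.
(17.29, 24.11)

z-interval (σ known):
z* = 2.576 for 99% confidence

Margin of error = z* · σ/√n = 2.576 · 17.9/√183 = 3.41

CI: (20.7 - 3.41, 20.7 + 3.41) = (17.29, 24.11)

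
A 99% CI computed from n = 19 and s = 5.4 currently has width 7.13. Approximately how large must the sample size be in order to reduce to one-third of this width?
n ≈ 171

CI width ∝ 1/√n
To reduce width by factor 3, need √n to grow by 3 → need 3² = 9 times as many samples.

Current: n = 19, width = 7.13
New: n = 171, width ≈ 2.15

Width reduced by factor of 7.13/2.15 = 3.32.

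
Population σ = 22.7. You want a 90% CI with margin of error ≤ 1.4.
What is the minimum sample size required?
n ≥ 712

For margin E ≤ 1.4:
n ≥ (z* · σ / E)²
n ≥ (1.645 · 22.7 / 1.4)²
n ≥ 711.42

Minimum n = 712 (rounding up)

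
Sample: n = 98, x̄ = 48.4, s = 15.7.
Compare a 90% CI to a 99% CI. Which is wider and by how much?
99% CI is wider by 3.06

df = 97
90% CI: t* = 1.661, (45.77, 51.03), width = 2 · t* · s/√n = 5.27
99% CI: t* = 2.627, (44.23, 52.57), width = 2 · t* · s/√n = 8.33

The 99% CI is wider by 8.33 - 5.27 = 3.06.
Higher confidence requires a wider interval.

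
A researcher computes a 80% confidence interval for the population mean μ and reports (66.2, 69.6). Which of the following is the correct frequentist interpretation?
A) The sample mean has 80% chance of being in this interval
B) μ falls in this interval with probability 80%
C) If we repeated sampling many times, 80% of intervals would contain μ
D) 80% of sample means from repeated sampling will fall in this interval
C

A) Wrong — x̄ is observed and sits in the interval by construction.
B) Wrong — μ is fixed; the randomness lives in the interval, not in μ.
C) Correct — this is the frequentist long-run coverage interpretation.
D) Wrong — coverage applies to intervals containing μ, not to future x̄ values.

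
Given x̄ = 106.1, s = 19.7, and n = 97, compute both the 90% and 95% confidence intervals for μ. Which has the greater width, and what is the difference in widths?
95% CI is wider by 1.30

df = 96
90% CI: t* = 1.661, (102.78, 109.42), width = 2 · t* · s/√n = 6.64
95% CI: t* = 1.985, (102.13, 110.07), width = 2 · t* · s/√n = 7.94

The 95% CI is wider by 7.94 - 6.64 = 1.30.
Higher confidence requires a wider interval.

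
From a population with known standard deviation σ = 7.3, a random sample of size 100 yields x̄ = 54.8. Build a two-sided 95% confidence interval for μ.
(53.37, 56.23)

z-interval (σ known):
z* = 1.960 for 95% confidence

Margin of error = z* · σ/√n = 1.960 · 7.3/√100 = 1.43

CI: (54.8 - 1.43, 54.8 + 1.43) = (53.37, 56.23)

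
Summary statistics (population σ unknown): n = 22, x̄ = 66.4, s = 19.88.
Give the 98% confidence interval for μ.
(55.73, 77.07)

t-interval (σ unknown):
df = n - 1 = 21
t* = 2.518 for 98% confidence

Margin of error = t* · s/√n = 2.518 · 19.88/√22 = 10.67

CI: (55.73, 77.07)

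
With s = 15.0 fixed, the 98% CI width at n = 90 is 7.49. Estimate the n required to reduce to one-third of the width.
n ≈ 810

CI width ∝ 1/√n
To reduce width by factor 3, need √n to grow by 3 → need 3² = 9 times as many samples.

Current: n = 90, width = 7.49
New: n = 810, width ≈ 2.46

Width reduced by factor of 7.49/2.46 = 3.04.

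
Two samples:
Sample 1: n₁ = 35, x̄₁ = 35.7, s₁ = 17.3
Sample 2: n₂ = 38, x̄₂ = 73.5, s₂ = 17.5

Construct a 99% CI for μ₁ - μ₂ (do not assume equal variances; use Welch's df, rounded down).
(-48.59, -27.01)

Difference: x̄₁ - x̄₂ = -37.80
SE = √(s₁²/n₁ + s₂²/n₂) = √(17.3²/35 + 17.5²/38) = 4.0756
df = 70.63 → 70 (Welch–Satterthwaite, rounded down)
t* = 2.648

CI: -37.80 ± 2.648 · 4.0756 = -37.80 ± 10.79 = (-48.59, -27.01)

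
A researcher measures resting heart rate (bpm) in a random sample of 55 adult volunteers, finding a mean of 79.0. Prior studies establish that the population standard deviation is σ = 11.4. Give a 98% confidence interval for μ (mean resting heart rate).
(75.42, 82.58)

z-interval (σ known):
z* = 2.326 for 98% confidence

Margin of error = z* · σ/√n = 2.326 · 11.4/√55 = 3.58

CI: (79.0 - 3.58, 79.0 + 3.58) = (75.42, 82.58)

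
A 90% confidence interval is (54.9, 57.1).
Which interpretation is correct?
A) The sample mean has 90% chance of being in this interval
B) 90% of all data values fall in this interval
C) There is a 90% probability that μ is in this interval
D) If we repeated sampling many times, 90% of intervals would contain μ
D

A) Wrong — x̄ is observed and sits in the interval by construction.
B) Wrong — a CI is about the parameter μ, not individual data values.
C) Wrong — μ is fixed; the randomness lives in the interval, not in μ.
D) Correct — this is the frequentist long-run coverage interpretation.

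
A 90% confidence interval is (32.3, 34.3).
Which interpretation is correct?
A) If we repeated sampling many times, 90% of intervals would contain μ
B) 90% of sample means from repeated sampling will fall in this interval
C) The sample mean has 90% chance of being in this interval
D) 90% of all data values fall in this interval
A

A) Correct — this is the frequentist long-run coverage interpretation.
B) Wrong — coverage applies to intervals containing μ, not to future x̄ values.
C) Wrong — x̄ is observed and sits in the interval by construction.
D) Wrong — a CI is about the parameter μ, not individual data values.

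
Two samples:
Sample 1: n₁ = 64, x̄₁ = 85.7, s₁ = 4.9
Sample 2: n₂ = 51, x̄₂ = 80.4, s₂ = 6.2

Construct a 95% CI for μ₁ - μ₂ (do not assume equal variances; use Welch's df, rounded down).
(3.19, 7.41)

Difference: x̄₁ - x̄₂ = 5.30
SE = √(s₁²/n₁ + s₂²/n₂) = √(4.9²/64 + 6.2²/51) = 1.0625
df = 93.73 → 93 (Welch–Satterthwaite, rounded down)
t* = 1.986

CI: 5.30 ± 1.986 · 1.0625 = 5.30 ± 2.11 = (3.19, 7.41)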